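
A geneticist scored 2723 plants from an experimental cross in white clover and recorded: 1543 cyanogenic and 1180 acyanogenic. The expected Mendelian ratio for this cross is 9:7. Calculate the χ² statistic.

0.191

The 9:7 ratio has 16 parts, so with N = 2723 the expected counts are:
  cyanogenic: 2723 × 9/16 = 1531.6875
  acyanogenic: 2723 × 7/16 = 1191.3125
χ² = Σ (O − E)² / E
  cyanogenic: (1543 − 1531.6875)² / 1531.6875 = 0.0836
  acyanogenic: (1180 − 1191.3125)² / 1191.3125 = 0.1074
χ² = 0.0836 + 0.1074 = 0.191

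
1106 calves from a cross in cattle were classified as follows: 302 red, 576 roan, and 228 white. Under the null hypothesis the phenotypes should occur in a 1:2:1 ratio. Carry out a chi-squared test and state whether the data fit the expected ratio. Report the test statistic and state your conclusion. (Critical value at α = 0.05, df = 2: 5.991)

The 1:2:1 ratio has 4 parts, so with N = 1106 the expected counts are:
  red: 1106 × 1/4 = 276.5
  roan: 1106 × 2/4 = 553
  white: 1106 × 1/4 = 276.5
χ² = Σ (O − E)² / E
  red: (302 − 276.5)² / 276.5 = 2.3517
  roan: (576 − 553)² / 553 = 0.9566
  white: (228 − 276.5)² / 276.5 = 8.5072
χ² = 2.3517 + 0.9566 + 8.5072 = 11.8155 ≈ 11.816
Degrees of freedom = 3 − 1 = 2; critical value at α = 0.05 is 5.991.
Since 11.816 > 5.991, we reject the null hypothesis — the data do not fit the 1:2:1 ratio.

11.816; not consistent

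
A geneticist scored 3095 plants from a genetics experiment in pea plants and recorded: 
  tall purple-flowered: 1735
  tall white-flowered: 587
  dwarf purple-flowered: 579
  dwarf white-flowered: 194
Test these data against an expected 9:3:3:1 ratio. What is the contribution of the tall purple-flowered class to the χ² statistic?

0.020

The 9:3:3:1 ratio has 16 parts, so with N = 3095 the expected counts are:
  tall purple-flowered: 3095 × 9/16 = 1740.9375
  tall white-flowered: 3095 × 3/16 = 580.3125
  dwarf purple-flowered: 3095 × 3/16 = 580.3125
  dwarf white-flowered: 3095 × 1/16 = 193.4375
Contribution of tall purple-flowered: (1735 − 1740.9375)² / 1740.9375 = 0.0202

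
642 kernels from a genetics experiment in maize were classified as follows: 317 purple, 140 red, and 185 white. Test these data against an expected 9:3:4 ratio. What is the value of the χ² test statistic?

The 9:3:4 ratio has 16 parts, so with N = 642 the expected counts are:
  purple: 642 × 9/16 = 361.125
  red: 642 × 3/16 = 120.375
  white: 642 × 4/16 = 160.5
χ² = Σ (O − E)² / E
  purple: (317 − 361.125)² / 361.125 = 5.3915
  red: (140 − 120.375)² / 120.375 = 3.1995
  white: (185 − 160.5)² / 160.5 = 3.7399
χ² = 5.3915 + 3.1995 + 3.7399 = 12.3309 ≈ 12.331

12.331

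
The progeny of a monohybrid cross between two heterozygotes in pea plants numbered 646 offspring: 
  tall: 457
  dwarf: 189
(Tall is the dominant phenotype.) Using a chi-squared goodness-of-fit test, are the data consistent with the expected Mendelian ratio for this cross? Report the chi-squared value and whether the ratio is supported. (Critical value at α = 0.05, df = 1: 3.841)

For a monohybrid cross between heterozygotes with complete dominance, the expected phenotypic ratio is 3:1.
Expected counts for N = 646 under a 3:1 ratio (total parts = 4):
  tall: 646 × 3/4 = 484.5
  dwarf: 646 × 1/4 = 161.5
χ² = Σ (O − E)² / E
  tall: (457 − 484.5)² / 484.5 = 1.5609
  dwarf: (189 − 161.5)² / 161.5 = 4.6827
χ² = 1.5609 + 4.6827 = 6.2436 ≈ 6.244
Degrees of freedom = 2 − 1 = 1; critical value at α = 0.05 is 3.841.
Since 6.244 > 3.841, we reject the null hypothesis — the data do not fit the 3:1 ratio.

6.244; not consistent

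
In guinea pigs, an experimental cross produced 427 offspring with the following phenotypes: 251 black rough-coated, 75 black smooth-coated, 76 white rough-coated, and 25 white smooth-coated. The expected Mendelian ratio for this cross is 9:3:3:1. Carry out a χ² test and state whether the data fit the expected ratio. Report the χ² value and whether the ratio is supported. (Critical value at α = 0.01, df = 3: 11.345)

Under the 9:3:3:1 hypothesis (Σ ratio = 16, N = 427):
  black rough-coated: 427 × 9/16 = 240.1875
  black smooth-coated: 427 × 3/16 = 80.0625
  white rough-coated: 427 × 3/16 = 80.0625
  white smooth-coated: 427 × 1/16 = 26.6875
χ² = Σ (O − E)² / E
  black rough-coated: (251 − 240.1875)² / 240.1875 = 0.4867
  black smooth-coated: (75 − 80.0625)² / 80.0625 = 0.3201
  white rough-coated: (76 − 80.0625)² / 80.0625 = 0.2061
  white smooth-coated: (25 − 26.6875)² / 26.6875 = 0.1067
χ² = 0.4867 + 0.3201 + 0.2061 + 0.1067 = 1.1196 ≈ 1.120
Degrees of freedom = 4 − 1 = 3; critical value at α = 0.01 is 11.345.
Since 1.120 < 11.345, we fail to reject the null hypothesis — the data are consistent with the 9:3:3:1 ratio.

1.120; consistent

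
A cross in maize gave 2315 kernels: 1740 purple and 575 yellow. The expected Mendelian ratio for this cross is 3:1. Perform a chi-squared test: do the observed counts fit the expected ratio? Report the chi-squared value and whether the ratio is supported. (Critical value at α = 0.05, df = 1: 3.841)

Under the 3:1 hypothesis (Σ ratio = 4, N = 2315):
  purple: 2315 × 3/4 = 1736.25
  yellow: 2315 × 1/4 = 578.75
χ² = Σ (O − E)² / E
  purple: (1740 − 1736.25)² / 1736.25 = 0.0081
  yellow: (575 − 578.75)² / 578.75 = 0.0243
χ² = 0.0081 + 0.0243 = 0.0324 ≈ 0.032
Degrees of freedom = 2 − 1 = 1; critical value at α = 0.05 is 3.841.
Since 0.032 < 3.841, we fail to reject the null hypothesis — the data are consistent with the 3:1 ratio.

0.032; consistent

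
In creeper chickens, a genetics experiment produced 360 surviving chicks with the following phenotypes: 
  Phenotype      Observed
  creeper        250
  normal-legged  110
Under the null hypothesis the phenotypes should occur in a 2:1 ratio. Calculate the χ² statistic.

Under the 2:1 hypothesis (Σ ratio = 3, N = 360):
  creeper: 360 × 2/3 = 240
  normal-legged: 360 × 1/3 = 120
χ² = Σ (O − E)² / E
  creeper: (250 − 240)² / 240 = 0.4167
  normal-legged: (110 − 120)² / 120 = 0.8333
χ² = 0.4167 + 0.8333 = 1.250

1.250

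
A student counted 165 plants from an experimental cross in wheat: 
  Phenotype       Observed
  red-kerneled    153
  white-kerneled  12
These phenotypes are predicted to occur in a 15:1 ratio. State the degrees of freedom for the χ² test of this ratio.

A goodness-of-fit test with 2 phenotype classes has df = 2 − 1 = 1.

1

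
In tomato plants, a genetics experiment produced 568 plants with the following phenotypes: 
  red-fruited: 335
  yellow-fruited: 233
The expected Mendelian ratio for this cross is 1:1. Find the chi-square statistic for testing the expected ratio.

The 1:1 ratio has 2 parts, so with N = 568 the expected counts are:
  red-fruited: 568 × 1/2 = 284
  yellow-fruited: 568 × 1/2 = 284
χ² = Σ (O − E)² / E
  red-fruited: (335 − 284)² / 284 = 9.1585
  yellow-fruited: (233 − 284)² / 284 = 9.1585
χ² = 9.1585 + 9.1585 = 18.317

18.317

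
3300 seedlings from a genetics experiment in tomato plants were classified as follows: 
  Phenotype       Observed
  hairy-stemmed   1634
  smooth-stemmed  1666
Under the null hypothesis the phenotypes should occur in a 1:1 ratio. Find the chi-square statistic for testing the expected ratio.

0.310

The 1:1 ratio has 2 parts, so with N = 3300 the expected counts are:
  hairy-stemmed: 3300 × 1/2 = 1650
  smooth-stemmed: 3300 × 1/2 = 1650
χ² = Σ (O − E)² / E
  hairy-stemmed: (1634 − 1650)² / 1650 = 0.1552
  smooth-stemmed: (1666 − 1650)² / 1650 = 0.1552
χ² = 0.1552 + 0.1552 = 0.3104 ≈ 0.310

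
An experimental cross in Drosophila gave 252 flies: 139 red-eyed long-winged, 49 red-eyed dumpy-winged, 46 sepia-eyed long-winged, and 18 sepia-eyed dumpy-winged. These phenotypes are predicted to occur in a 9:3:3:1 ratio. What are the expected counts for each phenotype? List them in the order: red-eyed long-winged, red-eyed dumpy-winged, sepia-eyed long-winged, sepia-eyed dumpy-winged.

141.75, 47.25, 47.25, 15.75

The 9:3:3:1 ratio has 16 parts, so with N = 252 the expected counts are:
  red-eyed long-winged: 252 × 9/16 = 141.75
  red-eyed dumpy-winged: 252 × 3/16 = 47.25
  sepia-eyed long-winged: 252 × 3/16 = 47.25
  sepia-eyed dumpy-winged: 252 × 1/16 = 15.75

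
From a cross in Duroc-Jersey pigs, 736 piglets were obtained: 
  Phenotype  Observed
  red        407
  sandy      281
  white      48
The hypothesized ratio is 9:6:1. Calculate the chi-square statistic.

0.296

Under the 9:6:1 hypothesis (Σ ratio = 16, N = 736):
  red: 736 × 9/16 = 414
  sandy: 736 × 6/16 = 276
  white: 736 × 1/16 = 46
χ² = Σ (O − E)² / E
  red: (407 − 414)² / 414 = 0.1184
  sandy: (281 − 276)² / 276 = 0.0906
  white: (48 − 46)² / 46 = 0.0870
χ² = 0.1184 + 0.0906 + 0.0870 = 0.296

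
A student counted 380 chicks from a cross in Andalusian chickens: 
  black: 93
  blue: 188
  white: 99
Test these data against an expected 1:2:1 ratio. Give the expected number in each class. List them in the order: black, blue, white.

Expected counts for N = 380 under a 1:2:1 ratio (total parts = 4):
  black: 380 × 1/4 = 95
  blue: 380 × 2/4 = 190
  white: 380 × 1/4 = 95

95, 190, 95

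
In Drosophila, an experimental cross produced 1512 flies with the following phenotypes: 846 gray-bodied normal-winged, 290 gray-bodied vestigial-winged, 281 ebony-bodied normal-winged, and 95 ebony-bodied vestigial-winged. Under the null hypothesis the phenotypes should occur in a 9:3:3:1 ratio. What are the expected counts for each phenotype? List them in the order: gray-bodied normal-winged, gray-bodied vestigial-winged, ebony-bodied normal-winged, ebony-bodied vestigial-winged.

The 9:3:3:1 ratio has 16 parts, so with N = 1512 the expected counts are:
  gray-bodied normal-winged: 1512 × 9/16 = 850.5
  gray-bodied vestigial-winged: 1512 × 3/16 = 283.5
  ebony-bodied normal-winged: 1512 × 3/16 = 283.5
  ebony-bodied vestigial-winged: 1512 × 1/16 = 94.5

850.5, 283.5, 283.5, 94.5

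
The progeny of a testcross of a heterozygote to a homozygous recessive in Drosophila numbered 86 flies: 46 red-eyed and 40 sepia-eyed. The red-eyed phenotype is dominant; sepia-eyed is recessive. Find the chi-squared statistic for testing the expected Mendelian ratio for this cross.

0.419

A testcross of a heterozygote (Aa × aa) gives a 1:1 phenotypic ratio.
Total ratio parts = 2. Expected numbers out of 86:
  red-eyed: 86 × 1/2 = 43
  sepia-eyed: 86 × 1/2 = 43
χ² = Σ (O − E)² / E
  red-eyed: (46 − 43)² / 43 = 0.2093
  sepia-eyed: (40 − 43)² / 43 = 0.2093
χ² = 0.2093 + 0.2093 = 0.4186 ≈ 0.419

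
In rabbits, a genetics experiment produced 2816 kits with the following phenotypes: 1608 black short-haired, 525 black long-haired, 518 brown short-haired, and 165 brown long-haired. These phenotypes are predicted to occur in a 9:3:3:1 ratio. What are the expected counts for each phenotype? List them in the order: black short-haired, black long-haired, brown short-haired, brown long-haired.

1584, 528, 528, 176

Expected counts for N = 2816 under a 9:3:3:1 ratio (total parts = 16):
  black short-haired: 2816 × 9/16 = 1584
  black long-haired: 2816 × 3/16 = 528
  brown short-haired: 2816 × 3/16 = 528
  brown long-haired: 2816 × 1/16 = 176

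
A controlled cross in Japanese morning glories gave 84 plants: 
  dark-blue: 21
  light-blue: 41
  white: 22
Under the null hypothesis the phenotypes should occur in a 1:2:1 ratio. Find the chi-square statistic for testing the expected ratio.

Expected counts for N = 84 under a 1:2:1 ratio (total parts = 4):
  dark-blue: 84 × 1/4 = 21
  light-blue: 84 × 2/4 = 42
  white: 84 × 1/4 = 21
χ² = Σ (O − E)² / E
  dark-blue: (21 − 21)² / 21 = 0.0000
  light-blue: (41 − 42)² / 42 = 0.0238
  white: (22 − 21)² / 21 = 0.0476
χ² = 0.0000 + 0.0238 + 0.0476 = 0.0714 ≈ 0.071

0.071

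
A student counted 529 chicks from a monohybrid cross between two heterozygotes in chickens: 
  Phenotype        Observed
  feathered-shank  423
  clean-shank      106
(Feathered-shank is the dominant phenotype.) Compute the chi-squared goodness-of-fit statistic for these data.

For a monohybrid cross between heterozygotes with complete dominance, the expected phenotypic ratio is 3:1.
Under the 3:1 hypothesis (Σ ratio = 4, N = 529):
  feathered-shank: 529 × 3/4 = 396.75
  clean-shank: 529 × 1/4 = 132.25
χ² = Σ (O − E)² / E
  feathered-shank: (423 − 396.75)² / 396.75 = 1.7368
  clean-shank: (106 − 132.25)² / 132.25 = 5.2103
χ² = 1.7368 + 5.2103 = 6.9471 ≈ 6.947

6.947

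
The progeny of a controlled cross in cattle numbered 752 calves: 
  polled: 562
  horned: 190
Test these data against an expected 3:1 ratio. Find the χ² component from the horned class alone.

Total ratio parts = 4. Expected numbers out of 752:
  polled: 752 × 3/4 = 564
  horned: 752 × 1/4 = 188
Contribution of horned: (190 − 188)² / 188 = 0.0213

0.021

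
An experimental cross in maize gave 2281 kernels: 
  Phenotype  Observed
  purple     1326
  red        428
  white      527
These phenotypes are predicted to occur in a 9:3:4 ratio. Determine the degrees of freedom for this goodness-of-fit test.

A goodness-of-fit test with 3 phenotype classes has df = 3 − 1 = 2.

2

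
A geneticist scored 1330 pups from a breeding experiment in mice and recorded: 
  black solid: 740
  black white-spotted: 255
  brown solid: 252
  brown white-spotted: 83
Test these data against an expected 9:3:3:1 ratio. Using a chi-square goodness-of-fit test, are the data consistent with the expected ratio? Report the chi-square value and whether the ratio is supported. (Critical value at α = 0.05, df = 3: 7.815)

0.243; consistent

Under the 9:3:3:1 hypothesis (Σ ratio = 16, N = 1330):
  black solid: 1330 × 9/16 = 748.125
  black white-spotted: 1330 × 3/16 = 249.375
  brown solid: 1330 × 3/16 = 249.375
  brown white-spotted: 1330 × 1/16 = 83.125
χ² = Σ (O − E)² / E
  black solid: (740 − 748.125)² / 748.125 = 0.0882
  black white-spotted: (255 − 249.375)² / 249.375 = 0.1269
  brown solid: (252 − 249.375)² / 249.375 = 0.0276
  brown white-spotted: (83 − 83.125)² / 83.125 = 0.0002
χ² = 0.0882 + 0.1269 + 0.0276 + 0.0002 = 0.2429 ≈ 0.243
Degrees of freedom = 4 − 1 = 3; critical value at α = 0.05 is 7.815.
Since 0.243 < 7.815, we fail to reject the null hypothesis — the data are consistent with the 9:3:3:1 ratio.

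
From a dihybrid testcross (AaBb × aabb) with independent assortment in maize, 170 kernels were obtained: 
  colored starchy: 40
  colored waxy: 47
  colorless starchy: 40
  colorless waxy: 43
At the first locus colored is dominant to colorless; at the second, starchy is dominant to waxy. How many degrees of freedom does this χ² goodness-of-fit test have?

A dihybrid testcross with independent assortment gives a 1:1:1:1 ratio.
A goodness-of-fit test with 4 phenotype classes has df = 4 − 1 = 3.

3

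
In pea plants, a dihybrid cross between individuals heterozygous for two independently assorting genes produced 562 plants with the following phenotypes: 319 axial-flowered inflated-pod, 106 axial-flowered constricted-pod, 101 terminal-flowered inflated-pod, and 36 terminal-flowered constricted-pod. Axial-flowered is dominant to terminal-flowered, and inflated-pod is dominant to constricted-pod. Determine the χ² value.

A dihybrid F₂ with independent assortment and complete dominance at both loci gives a 9:3:3:1 phenotypic ratio.
Total ratio parts = 16. Expected numbers out of 562:
  axial-flowered inflated-pod: 562 × 9/16 = 316.125
  axial-flowered constricted-pod: 562 × 3/16 = 105.375
  terminal-flowered inflated-pod: 562 × 3/16 = 105.375
  terminal-flowered constricted-pod: 562 × 1/16 = 35.125
χ² = Σ (O − E)² / E
  axial-flowered inflated-pod: (319 − 316.125)² / 316.125 = 0.0261
  axial-flowered constricted-pod: (106 − 105.375)² / 105.375 = 0.0037
  terminal-flowered inflated-pod: (101 − 105.375)² / 105.375 = 0.1816
  terminal-flowered constricted-pod: (36 − 35.125)² / 35.125 = 0.0218
χ² = 0.0261 + 0.0037 + 0.1816 + 0.0218 = 0.2332 ≈ 0.233

0.233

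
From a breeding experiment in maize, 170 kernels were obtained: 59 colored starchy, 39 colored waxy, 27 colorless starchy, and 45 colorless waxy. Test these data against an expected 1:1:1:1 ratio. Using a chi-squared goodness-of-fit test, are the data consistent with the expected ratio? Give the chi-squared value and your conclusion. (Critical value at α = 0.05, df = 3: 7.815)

12.494; not consistent

Total ratio parts = 4. Expected numbers out of 170:
  colored starchy: 170 × 1/4 = 42.5
  colored waxy: 170 × 1/4 = 42.5
  colorless starchy: 170 × 1/4 = 42.5
  colorless waxy: 170 × 1/4 = 42.5
χ² = Σ (O − E)² / E
  colored starchy: (59 − 42.5)² / 42.5 = 6.4059
  colored waxy: (39 − 42.5)² / 42.5 = 0.2882
  colorless starchy: (27 − 42.5)² / 42.5 = 5.6529
  colorless waxy: (45 − 42.5)² / 42.5 = 0.1471
χ² = 6.4059 + 0.2882 + 5.6529 + 0.1471 = 12.4941 ≈ 12.494
Degrees of freedom = 4 − 1 = 3; critical value at α = 0.05 is 7.815.
Since 12.494 > 7.815, we reject the null hypothesis — the data do not fit the 1:1:1:1 ratio.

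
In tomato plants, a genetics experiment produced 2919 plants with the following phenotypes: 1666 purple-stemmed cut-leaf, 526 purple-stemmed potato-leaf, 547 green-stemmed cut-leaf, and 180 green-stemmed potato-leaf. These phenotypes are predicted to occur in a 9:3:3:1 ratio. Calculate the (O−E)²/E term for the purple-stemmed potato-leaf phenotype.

Expected counts for N = 2919 under a 9:3:3:1 ratio (total parts = 16):
  purple-stemmed cut-leaf: 2919 × 9/16 = 1641.9375
  purple-stemmed potato-leaf: 2919 × 3/16 = 547.3125
  green-stemmed cut-leaf: 2919 × 3/16 = 547.3125
  green-stemmed potato-leaf: 2919 × 1/16 = 182.4375
Contribution of purple-stemmed potato-leaf: (526 − 547.3125)² / 547.3125 = 0.8299

0.830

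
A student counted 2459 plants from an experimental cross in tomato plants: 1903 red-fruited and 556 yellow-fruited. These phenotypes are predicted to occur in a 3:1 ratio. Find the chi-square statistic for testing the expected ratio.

7.486

Under the 3:1 hypothesis (Σ ratio = 4, N = 2459):
  red-fruited: 2459 × 3/4 = 1844.25
  yellow-fruited: 2459 × 1/4 = 614.75
χ² = Σ (O − E)² / E
  red-fruited: (1903 − 1844.25)² / 1844.25 = 1.8715
  yellow-fruited: (556 − 614.75)² / 614.75 = 5.6146
χ² = 1.8715 + 5.6146 = 7.4861 ≈ 7.486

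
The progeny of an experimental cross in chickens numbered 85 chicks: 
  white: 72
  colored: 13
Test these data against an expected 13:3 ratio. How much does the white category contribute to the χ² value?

Under the 13:3 hypothesis (Σ ratio = 16, N = 85):
  white: 85 × 13/16 = 69.0625
  colored: 85 × 3/16 = 15.9375
Contribution of white: (72 − 69.0625)² / 69.0625 = 0.1249

0.125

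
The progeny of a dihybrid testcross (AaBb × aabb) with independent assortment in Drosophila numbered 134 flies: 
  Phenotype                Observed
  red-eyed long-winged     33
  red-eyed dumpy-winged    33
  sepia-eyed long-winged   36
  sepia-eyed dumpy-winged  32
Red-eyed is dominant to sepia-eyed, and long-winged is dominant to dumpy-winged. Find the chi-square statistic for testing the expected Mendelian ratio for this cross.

0.269

A dihybrid testcross with independent assortment gives a 1:1:1:1 ratio.
Total ratio parts = 4. Expected numbers out of 134:
  red-eyed long-winged: 134 × 1/4 = 33.5
  red-eyed dumpy-winged: 134 × 1/4 = 33.5
  sepia-eyed long-winged: 134 × 1/4 = 33.5
  sepia-eyed dumpy-winged: 134 × 1/4 = 33.5
χ² = Σ (O − E)² / E
  red-eyed long-winged: (33 − 33.5)² / 33.5 = 0.0075
  red-eyed dumpy-winged: (33 − 33.5)² / 33.5 = 0.0075
  sepia-eyed long-winged: (36 − 33.5)² / 33.5 = 0.1866
  sepia-eyed dumpy-winged: (32 − 33.5)² / 33.5 = 0.0672
χ² = 0.0075 + 0.0075 + 0.1866 + 0.0672 = 0.2688 ≈ 0.269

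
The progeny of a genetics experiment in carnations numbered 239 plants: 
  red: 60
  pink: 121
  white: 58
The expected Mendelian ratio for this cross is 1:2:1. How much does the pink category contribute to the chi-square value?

Expected counts for N = 239 under a 1:2:1 ratio (total parts = 4):
  red: 239 × 1/4 = 59.75
  pink: 239 × 2/4 = 119.5
  white: 239 × 1/4 = 59.75
Contribution of pink: (121 − 119.5)² / 119.5 = 0.0188

0.019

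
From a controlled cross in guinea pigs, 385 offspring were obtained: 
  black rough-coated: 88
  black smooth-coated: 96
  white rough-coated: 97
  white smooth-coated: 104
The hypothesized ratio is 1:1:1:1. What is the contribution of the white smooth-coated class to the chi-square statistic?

0.624

The 1:1:1:1 ratio has 4 parts, so with N = 385 the expected counts are:
  black rough-coated: 385 × 1/4 = 96.25
  black smooth-coated: 385 × 1/4 = 96.25
  white rough-coated: 385 × 1/4 = 96.25
  white smooth-coated: 385 × 1/4 = 96.25
Contribution of white smooth-coated: (104 − 96.25)² / 96.25 = 0.6240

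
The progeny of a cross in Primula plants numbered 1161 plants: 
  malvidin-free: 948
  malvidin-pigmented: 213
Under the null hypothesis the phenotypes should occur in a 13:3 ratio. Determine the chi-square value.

Under the 13:3 hypothesis (Σ ratio = 16, N = 1161):
  malvidin-free: 1161 × 13/16 = 943.3125
  malvidin-pigmented: 1161 × 3/16 = 217.6875
χ² = Σ (O − E)² / E
  malvidin-free: (948 − 943.3125)² / 943.3125 = 0.0233
  malvidin-pigmented: (213 − 217.6875)² / 217.6875 = 0.1009
χ² = 0.0233 + 0.1009 = 0.1242 ≈ 0.124

0.124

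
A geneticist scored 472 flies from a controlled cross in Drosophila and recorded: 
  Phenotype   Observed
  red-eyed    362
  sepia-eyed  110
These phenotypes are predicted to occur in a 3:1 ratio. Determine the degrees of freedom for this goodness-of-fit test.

A goodness-of-fit test with 2 phenotype classes has df = 2 − 1 = 1.

1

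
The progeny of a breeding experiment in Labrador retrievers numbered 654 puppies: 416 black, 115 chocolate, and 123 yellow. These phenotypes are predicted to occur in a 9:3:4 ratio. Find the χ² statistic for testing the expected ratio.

16.802

The 9:3:4 ratio has 16 parts, so with N = 654 the expected counts are:
  black: 654 × 9/16 = 367.875
  chocolate: 654 × 3/16 = 122.625
  yellow: 654 × 4/16 = 163.5
χ² = Σ (O − E)² / E
  black: (416 − 367.875)² / 367.875 = 6.2957
  chocolate: (115 − 122.625)² / 122.625 = 0.4741
  yellow: (123 − 163.5)² / 163.5 = 10.0321
χ² = 6.2957 + 0.4741 + 10.0321 = 16.8019 ≈ 16.802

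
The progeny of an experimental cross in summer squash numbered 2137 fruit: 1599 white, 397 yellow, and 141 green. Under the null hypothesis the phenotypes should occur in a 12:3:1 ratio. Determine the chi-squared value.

Total ratio parts = 16. Expected numbers out of 2137:
  white: 2137 × 12/16 = 1602.75
  yellow: 2137 × 3/16 = 400.6875
  green: 2137 × 1/16 = 133.5625
χ² = Σ (O − E)² / E
  white: (1599 − 1602.75)² / 1602.75 = 0.0088
  yellow: (397 − 400.6875)² / 400.6875 = 0.0339
  green: (141 − 133.5625)² / 133.5625 = 0.4142
χ² = 0.0088 + 0.0339 + 0.4142 = 0.4569 ≈ 0.457

0.457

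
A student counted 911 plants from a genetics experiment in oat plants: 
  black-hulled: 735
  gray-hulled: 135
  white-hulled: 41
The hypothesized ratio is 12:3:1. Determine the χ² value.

The 12:3:1 ratio has 16 parts, so with N = 911 the expected counts are:
  black-hulled: 911 × 12/16 = 683.25
  gray-hulled: 911 × 3/16 = 170.8125
  white-hulled: 911 × 1/16 = 56.9375
χ² = Σ (O − E)² / E
  black-hulled: (735 − 683.25)² / 683.25 = 3.9196
  gray-hulled: (135 − 170.8125)² / 170.8125 = 7.5084
  white-hulled: (41 − 56.9375)² / 56.9375 = 4.4611
χ² = 3.9196 + 7.5084 + 4.4611 = 15.8891 ≈ 15.889

15.889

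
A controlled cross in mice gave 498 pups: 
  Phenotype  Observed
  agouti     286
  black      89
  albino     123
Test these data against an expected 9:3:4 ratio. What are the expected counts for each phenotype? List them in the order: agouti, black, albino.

Expected counts for N = 498 under a 9:3:4 ratio (total parts = 16):
  agouti: 498 × 9/16 = 280.125
  black: 498 × 3/16 = 93.375
  albino: 498 × 4/16 = 124.5

280.125, 93.375, 124.5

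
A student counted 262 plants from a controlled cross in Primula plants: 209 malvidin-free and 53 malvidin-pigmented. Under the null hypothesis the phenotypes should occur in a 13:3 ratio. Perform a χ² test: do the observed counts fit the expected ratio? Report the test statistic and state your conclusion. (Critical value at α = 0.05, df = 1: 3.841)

Expected counts for N = 262 under a 13:3 ratio (total parts = 16):
  malvidin-free: 262 × 13/16 = 212.875
  malvidin-pigmented: 262 × 3/16 = 49.125
χ² = Σ (O − E)² / E
  malvidin-free: (209 − 212.875)² / 212.875 = 0.0705
  malvidin-pigmented: (53 − 49.125)² / 49.125 = 0.3057
χ² = 0.0705 + 0.3057 = 0.3762 ≈ 0.376
Degrees of freedom = 2 − 1 = 1; critical value at α = 0.05 is 3.841.
Since 0.376 < 3.841, we fail to reject the null hypothesis — the data are consistent with the 13:3 ratio.

0.376; consistent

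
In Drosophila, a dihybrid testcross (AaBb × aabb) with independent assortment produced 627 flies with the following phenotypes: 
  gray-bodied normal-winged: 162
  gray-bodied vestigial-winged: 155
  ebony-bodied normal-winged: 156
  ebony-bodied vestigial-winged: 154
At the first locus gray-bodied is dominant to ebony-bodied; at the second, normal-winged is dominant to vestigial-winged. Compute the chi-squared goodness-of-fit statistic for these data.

A dihybrid testcross with independent assortment gives a 1:1:1:1 ratio.
Under the 1:1:1:1 hypothesis (Σ ratio = 4, N = 627):
  gray-bodied normal-winged: 627 × 1/4 = 156.75
  gray-bodied vestigial-winged: 627 × 1/4 = 156.75
  ebony-bodied normal-winged: 627 × 1/4 = 156.75
  ebony-bodied vestigial-winged: 627 × 1/4 = 156.75
χ² = Σ (O − E)² / E
  gray-bodied normal-winged: (162 − 156.75)² / 156.75 = 0.1758
  gray-bodied vestigial-winged: (155 − 156.75)² / 156.75 = 0.0195
  ebony-bodied normal-winged: (156 − 156.75)² / 156.75 = 0.0036
  ebony-bodied vestigial-winged: (154 − 156.75)² / 156.75 = 0.0482
χ² = 0.1758 + 0.0195 + 0.0036 + 0.0482 = 0.2471 ≈ 0.247

0.247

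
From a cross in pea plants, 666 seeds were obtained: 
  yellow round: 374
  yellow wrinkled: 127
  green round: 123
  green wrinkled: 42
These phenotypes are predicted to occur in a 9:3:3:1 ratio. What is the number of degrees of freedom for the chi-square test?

3

A goodness-of-fit test with 4 phenotype classes has df = 4 − 1 = 3.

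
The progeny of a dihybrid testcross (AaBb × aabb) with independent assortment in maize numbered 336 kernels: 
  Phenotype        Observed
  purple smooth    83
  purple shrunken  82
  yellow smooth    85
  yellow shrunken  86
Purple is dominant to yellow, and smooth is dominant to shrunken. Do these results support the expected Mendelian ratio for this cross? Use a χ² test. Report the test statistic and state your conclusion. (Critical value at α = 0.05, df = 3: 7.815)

0.119; consistent

A dihybrid testcross with independent assortment gives a 1:1:1:1 ratio.
Total ratio parts = 4. Expected numbers out of 336:
  purple smooth: 336 × 1/4 = 84
  purple shrunken: 336 × 1/4 = 84
  yellow smooth: 336 × 1/4 = 84
  yellow shrunken: 336 × 1/4 = 84
χ² = Σ (O − E)² / E
  purple smooth: (83 − 84)² / 84 = 0.0119
  purple shrunken: (82 − 84)² / 84 = 0.0476
  yellow smooth: (85 − 84)² / 84 = 0.0119
  yellow shrunken: (86 − 84)² / 84 = 0.0476
χ² = 0.0119 + 0.0476 + 0.0119 + 0.0476 = 0.119
Degrees of freedom = 4 − 1 = 3; critical value at α = 0.05 is 7.815.
Since 0.119 < 7.815, we fail to reject the null hypothesis — the data are consistent with the 1:1:1:1 ratio.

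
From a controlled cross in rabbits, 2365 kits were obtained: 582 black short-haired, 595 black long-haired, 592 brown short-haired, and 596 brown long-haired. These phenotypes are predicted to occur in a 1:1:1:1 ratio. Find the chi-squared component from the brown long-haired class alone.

0.038

Expected counts for N = 2365 under a 1:1:1:1 ratio (total parts = 4):
  black short-haired: 2365 × 1/4 = 591.25
  black long-haired: 2365 × 1/4 = 591.25
  brown short-haired: 2365 × 1/4 = 591.25
  brown long-haired: 2365 × 1/4 = 591.25
Contribution of brown long-haired: (596 − 591.25)² / 591.25 = 0.0382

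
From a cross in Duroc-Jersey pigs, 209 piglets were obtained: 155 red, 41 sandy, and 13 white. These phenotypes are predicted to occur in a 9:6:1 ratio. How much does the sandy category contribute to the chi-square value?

17.823

Total ratio parts = 16. Expected numbers out of 209:
  red: 209 × 9/16 = 117.5625
  sandy: 209 × 6/16 = 78.375
  white: 209 × 1/16 = 13.0625
Contribution of sandy: (41 − 78.375)² / 78.375 = 17.8232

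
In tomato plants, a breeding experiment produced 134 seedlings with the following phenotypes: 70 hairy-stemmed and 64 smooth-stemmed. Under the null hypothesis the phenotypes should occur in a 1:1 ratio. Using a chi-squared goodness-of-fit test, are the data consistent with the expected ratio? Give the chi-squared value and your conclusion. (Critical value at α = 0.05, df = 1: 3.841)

Expected counts for N = 134 under a 1:1 ratio (total parts = 2):
  hairy-stemmed: 134 × 1/2 = 67
  smooth-stemmed: 134 × 1/2 = 67
χ² = Σ (O − E)² / E
  hairy-stemmed: (70 − 67)² / 67 = 0.1343
  smooth-stemmed: (64 − 67)² / 67 = 0.1343
χ² = 0.1343 + 0.1343 = 0.2686 ≈ 0.269
Degrees of freedom = 2 − 1 = 1; critical value at α = 0.05 is 3.841.
Since 0.269 < 3.841, we fail to reject the null hypothesis — the data are consistent with the 1:1 ratio.

0.269; consistent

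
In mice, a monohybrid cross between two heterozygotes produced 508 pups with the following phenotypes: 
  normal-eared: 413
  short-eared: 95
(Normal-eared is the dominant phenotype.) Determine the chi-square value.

10.751

For a monohybrid cross between heterozygotes with complete dominance, the expected phenotypic ratio is 3:1.
The 3:1 ratio has 4 parts, so with N = 508 the expected counts are:
  normal-eared: 508 × 3/4 = 381
  short-eared: 508 × 1/4 = 127
χ² = Σ (O − E)² / E
  normal-eared: (413 − 381)² / 381 = 2.6877
  short-eared: (95 − 127)² / 127 = 8.0630
χ² = 2.6877 + 8.0630 = 10.7507 ≈ 10.751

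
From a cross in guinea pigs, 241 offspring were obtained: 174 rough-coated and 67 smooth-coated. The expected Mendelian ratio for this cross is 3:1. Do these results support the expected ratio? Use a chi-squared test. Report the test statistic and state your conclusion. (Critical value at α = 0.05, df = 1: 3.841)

1.008; consistent

The 3:1 ratio has 4 parts, so with N = 241 the expected counts are:
  rough-coated: 241 × 3/4 = 180.75
  smooth-coated: 241 × 1/4 = 60.25
χ² = Σ (O − E)² / E
  rough-coated: (174 − 180.75)² / 180.75 = 0.2521
  smooth-coated: (67 − 60.25)² / 60.25 = 0.7562
χ² = 0.2521 + 0.7562 = 1.0083 ≈ 1.008
Degrees of freedom = 2 − 1 = 1; critical value at α = 0.05 is 3.841.
Since 1.008 < 3.841, we fail to reject the null hypothesis — the data are consistent with the 3:1 ratio.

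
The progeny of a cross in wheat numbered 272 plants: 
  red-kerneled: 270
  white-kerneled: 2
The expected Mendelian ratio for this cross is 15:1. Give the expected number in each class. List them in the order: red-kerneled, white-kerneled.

255, 17

The 15:1 ratio has 16 parts, so with N = 272 the expected counts are:
  red-kerneled: 272 × 15/16 = 255
  white-kerneled: 272 × 1/16 = 17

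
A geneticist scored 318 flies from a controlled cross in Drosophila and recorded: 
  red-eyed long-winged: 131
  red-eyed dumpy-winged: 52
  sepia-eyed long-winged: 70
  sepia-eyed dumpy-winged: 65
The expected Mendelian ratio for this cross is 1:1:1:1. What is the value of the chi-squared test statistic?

46.654

Expected counts for N = 318 under a 1:1:1:1 ratio (total parts = 4):
  red-eyed long-winged: 318 × 1/4 = 79.5
  red-eyed dumpy-winged: 318 × 1/4 = 79.5
  sepia-eyed long-winged: 318 × 1/4 = 79.5
  sepia-eyed dumpy-winged: 318 × 1/4 = 79.5
χ² = Σ (O − E)² / E
  red-eyed long-winged: (131 − 79.5)² / 79.5 = 33.3616
  red-eyed dumpy-winged: (52 − 79.5)² / 79.5 = 9.5126
  sepia-eyed long-winged: (70 − 79.5)² / 79.5 = 1.1352
  sepia-eyed dumpy-winged: (65 − 79.5)² / 79.5 = 2.6447
χ² = 33.3616 + 9.5126 + 1.1352 + 2.6447 = 46.6541 ≈ 46.654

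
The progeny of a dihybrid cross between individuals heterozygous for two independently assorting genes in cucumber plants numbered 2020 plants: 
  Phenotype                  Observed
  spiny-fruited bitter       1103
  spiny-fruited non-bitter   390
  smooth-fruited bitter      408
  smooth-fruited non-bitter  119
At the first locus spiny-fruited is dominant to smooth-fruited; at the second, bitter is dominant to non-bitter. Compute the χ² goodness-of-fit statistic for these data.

A dihybrid F₂ with independent assortment and complete dominance at both loci gives a 9:3:3:1 phenotypic ratio.
Under the 9:3:3:1 hypothesis (Σ ratio = 16, N = 2020):
  spiny-fruited bitter: 2020 × 9/16 = 1136.25
  spiny-fruited non-bitter: 2020 × 3/16 = 378.75
  smooth-fruited bitter: 2020 × 3/16 = 378.75
  smooth-fruited non-bitter: 2020 × 1/16 = 126.25
χ² = Σ (O − E)² / E
  spiny-fruited bitter: (1103 − 1136.25)² / 1136.25 = 0.9730
  spiny-fruited non-bitter: (390 − 378.75)² / 378.75 = 0.3342
  smooth-fruited bitter: (408 − 378.75)² / 378.75 = 2.2589
  smooth-fruited non-bitter: (119 − 126.25)² / 126.25 = 0.4163
χ² = 0.9730 + 0.3342 + 2.2589 + 0.4163 = 3.9824 ≈ 3.982

3.982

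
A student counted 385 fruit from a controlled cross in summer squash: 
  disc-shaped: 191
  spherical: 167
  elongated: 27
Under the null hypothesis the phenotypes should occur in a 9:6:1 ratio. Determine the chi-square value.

6.922

Expected counts for N = 385 under a 9:6:1 ratio (total parts = 16):
  disc-shaped: 385 × 9/16 = 216.5625
  spherical: 385 × 6/16 = 144.375
  elongated: 385 × 1/16 = 24.0625
χ² = Σ (O − E)² / E
  disc-shaped: (191 − 216.5625)² / 216.5625 = 3.0173
  spherical: (167 − 144.375)² / 144.375 = 3.5456
  elongated: (27 − 24.0625)² / 24.0625 = 0.3586
χ² = 3.0173 + 3.5456 + 0.3586 = 6.9215 ≈ 6.922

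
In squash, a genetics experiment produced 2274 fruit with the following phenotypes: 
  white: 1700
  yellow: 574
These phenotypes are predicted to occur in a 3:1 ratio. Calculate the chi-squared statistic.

Total ratio parts = 4. Expected numbers out of 2274:
  white: 2274 × 3/4 = 1705.5
  yellow: 2274 × 1/4 = 568.5
χ² = Σ (O − E)² / E
  white: (1700 − 1705.5)² / 1705.5 = 0.0177
  yellow: (574 − 568.5)² / 568.5 = 0.0532
χ² = 0.0177 + 0.0532 = 0.0709 ≈ 0.071

0.071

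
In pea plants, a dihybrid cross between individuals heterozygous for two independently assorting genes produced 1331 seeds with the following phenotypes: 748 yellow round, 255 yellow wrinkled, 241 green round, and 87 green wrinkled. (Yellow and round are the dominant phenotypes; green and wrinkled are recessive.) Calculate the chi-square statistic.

A dihybrid F₂ with independent assortment and complete dominance at both loci gives a 9:3:3:1 phenotypic ratio.
Under the 9:3:3:1 hypothesis (Σ ratio = 16, N = 1331):
  yellow round: 1331 × 9/16 = 748.6875
  yellow wrinkled: 1331 × 3/16 = 249.5625
  green round: 1331 × 3/16 = 249.5625
  green wrinkled: 1331 × 1/16 = 83.1875
χ² = Σ (O − E)² / E
  yellow round: (748 − 748.6875)² / 748.6875 = 0.0006
  yellow wrinkled: (255 − 249.5625)² / 249.5625 = 0.1185
  green round: (241 − 249.5625)² / 249.5625 = 0.2938
  green wrinkled: (87 − 83.1875)² / 83.1875 = 0.1747
χ² = 0.0006 + 0.1185 + 0.2938 + 0.1747 = 0.5876 ≈ 0.588

0.588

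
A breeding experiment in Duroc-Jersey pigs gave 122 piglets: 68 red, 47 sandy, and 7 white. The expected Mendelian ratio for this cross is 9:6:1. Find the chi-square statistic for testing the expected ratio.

Expected counts for N = 122 under a 9:6:1 ratio (total parts = 16):
  red: 122 × 9/16 = 68.625
  sandy: 122 × 6/16 = 45.75
  white: 122 × 1/16 = 7.625
χ² = Σ (O − E)² / E
  red: (68 − 68.625)² / 68.625 = 0.0057
  sandy: (47 − 45.75)² / 45.75 = 0.0342
  white: (7 − 7.625)² / 7.625 = 0.0512
χ² = 0.0057 + 0.0342 + 0.0512 = 0.0911 ≈ 0.091

0.091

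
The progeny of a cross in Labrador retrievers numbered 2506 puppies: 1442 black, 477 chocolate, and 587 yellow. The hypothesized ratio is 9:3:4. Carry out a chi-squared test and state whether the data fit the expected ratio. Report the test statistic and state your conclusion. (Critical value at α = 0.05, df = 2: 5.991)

Total ratio parts = 16. Expected numbers out of 2506:
  black: 2506 × 9/16 = 1409.625
  chocolate: 2506 × 3/16 = 469.875
  yellow: 2506 × 4/16 = 626.5
χ² = Σ (O − E)² / E
  black: (1442 − 1409.625)² / 1409.625 = 0.7436
  chocolate: (477 − 469.875)² / 469.875 = 0.1080
  yellow: (587 − 626.5)² / 626.5 = 2.4904
χ² = 0.7436 + 0.1080 + 2.4904 = 3.342
Degrees of freedom = 3 − 1 = 2; critical value at α = 0.05 is 5.991.
Since 3.342 < 5.991, we fail to reject the null hypothesis — the data are consistent with the 9:3:4 ratio.

3.342; consistent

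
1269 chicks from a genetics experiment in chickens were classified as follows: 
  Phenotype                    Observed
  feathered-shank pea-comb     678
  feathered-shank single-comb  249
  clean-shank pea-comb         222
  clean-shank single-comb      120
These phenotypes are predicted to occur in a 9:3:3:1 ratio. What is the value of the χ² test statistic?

24.251

The 9:3:3:1 ratio has 16 parts, so with N = 1269 the expected counts are:
  feathered-shank pea-comb: 1269 × 9/16 = 713.8125
  feathered-shank single-comb: 1269 × 3/16 = 237.9375
  clean-shank pea-comb: 1269 × 3/16 = 237.9375
  clean-shank single-comb: 1269 × 1/16 = 79.3125
χ² = Σ (O − E)² / E
  feathered-shank pea-comb: (678 − 713.8125)² / 713.8125 = 1.7967
  feathered-shank single-comb: (249 − 237.9375)² / 237.9375 = 0.5143
  clean-shank pea-comb: (222 − 237.9375)² / 237.9375 = 1.0675
  clean-shank single-comb: (120 − 79.3125)² / 79.3125 = 20.8728
χ² = 1.7967 + 0.5143 + 1.0675 + 20.8728 = 24.2513 ≈ 24.251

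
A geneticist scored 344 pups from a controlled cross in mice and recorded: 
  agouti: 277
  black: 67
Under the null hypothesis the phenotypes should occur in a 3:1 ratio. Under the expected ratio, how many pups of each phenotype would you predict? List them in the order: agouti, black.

258, 86

Expected counts for N = 344 under a 3:1 ratio (total parts = 4):
  agouti: 344 × 3/4 = 258
  black: 344 × 1/4 = 86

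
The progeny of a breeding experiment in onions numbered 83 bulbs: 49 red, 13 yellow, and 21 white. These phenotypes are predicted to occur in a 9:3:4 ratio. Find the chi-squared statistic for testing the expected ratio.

Expected counts for N = 83 under a 9:3:4 ratio (total parts = 16):
  red: 83 × 9/16 = 46.6875
  yellow: 83 × 3/16 = 15.5625
  white: 83 × 4/16 = 20.75
χ² = Σ (O − E)² / E
  red: (49 − 46.6875)² / 46.6875 = 0.1145
  yellow: (13 − 15.5625)² / 15.5625 = 0.4219
  white: (21 − 20.75)² / 20.75 = 0.0030
χ² = 0.1145 + 0.4219 + 0.0030 = 0.5394 ≈ 0.539

0.539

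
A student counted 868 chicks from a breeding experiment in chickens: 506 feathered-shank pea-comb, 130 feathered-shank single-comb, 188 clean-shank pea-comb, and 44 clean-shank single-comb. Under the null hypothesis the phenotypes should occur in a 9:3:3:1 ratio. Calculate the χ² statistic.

13.090

Under the 9:3:3:1 hypothesis (Σ ratio = 16, N = 868):
  feathered-shank pea-comb: 868 × 9/16 = 488.25
  feathered-shank single-comb: 868 × 3/16 = 162.75
  clean-shank pea-comb: 868 × 3/16 = 162.75
  clean-shank single-comb: 868 × 1/16 = 54.25
χ² = Σ (O − E)² / E
  feathered-shank pea-comb: (506 − 488.25)² / 488.25 = 0.6453
  feathered-shank single-comb: (130 − 162.75)² / 162.75 = 6.5902
  clean-shank pea-comb: (188 − 162.75)² / 162.75 = 3.9174
  clean-shank single-comb: (44 − 54.25)² / 54.25 = 1.9366
χ² = 0.6453 + 6.5902 + 3.9174 + 1.9366 = 13.0895 ≈ 13.090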